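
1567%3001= 1567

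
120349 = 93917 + 26432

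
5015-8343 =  - 3328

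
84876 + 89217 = 174093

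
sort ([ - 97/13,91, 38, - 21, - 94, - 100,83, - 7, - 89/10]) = [ - 100, - 94, - 21, -89/10, - 97/13, - 7,38 , 83, 91 ] 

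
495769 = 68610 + 427159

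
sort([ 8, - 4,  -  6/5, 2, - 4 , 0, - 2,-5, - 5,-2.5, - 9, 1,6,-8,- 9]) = [ - 9, - 9, - 8, - 5, - 5,-4, - 4, - 2.5,  -  2, - 6/5, 0,  1, 2,6, 8]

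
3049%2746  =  303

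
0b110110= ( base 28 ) 1Q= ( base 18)30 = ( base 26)22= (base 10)54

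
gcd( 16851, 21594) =3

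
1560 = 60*26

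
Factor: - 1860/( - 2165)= 372/433 =2^2*3^1*31^1*433^( - 1)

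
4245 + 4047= 8292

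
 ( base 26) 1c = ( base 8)46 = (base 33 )15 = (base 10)38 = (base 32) 16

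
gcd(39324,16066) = 58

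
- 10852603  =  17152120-28004723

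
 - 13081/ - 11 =13081/11 = 1189.18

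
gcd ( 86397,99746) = 1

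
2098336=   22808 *92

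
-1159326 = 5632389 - 6791715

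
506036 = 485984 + 20052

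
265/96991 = 265/96991 = 0.00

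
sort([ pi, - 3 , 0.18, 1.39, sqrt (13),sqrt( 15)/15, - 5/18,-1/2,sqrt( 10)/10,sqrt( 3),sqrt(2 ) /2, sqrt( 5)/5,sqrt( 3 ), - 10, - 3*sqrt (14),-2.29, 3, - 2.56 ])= [ - 3*sqrt(14 ), - 10, - 3, - 2.56 , - 2.29, - 1/2, - 5/18,0.18, sqrt ( 15 ) /15,  sqrt(10) /10,sqrt( 5)/5, sqrt(2) /2, 1.39, sqrt( 3), sqrt ( 3) , 3, pi,sqrt(13)]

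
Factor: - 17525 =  - 5^2*701^1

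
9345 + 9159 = 18504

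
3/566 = 3/566 = 0.01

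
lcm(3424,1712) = 3424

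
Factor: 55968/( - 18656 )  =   - 3^1 =- 3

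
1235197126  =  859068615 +376128511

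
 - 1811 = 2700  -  4511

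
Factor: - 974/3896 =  - 2^( - 2) = - 1/4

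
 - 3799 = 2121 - 5920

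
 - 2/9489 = - 2/9489 = - 0.00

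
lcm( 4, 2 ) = 4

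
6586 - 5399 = 1187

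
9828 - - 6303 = 16131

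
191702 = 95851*2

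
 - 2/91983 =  - 1 + 91981/91983  =  - 0.00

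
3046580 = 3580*851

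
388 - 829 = -441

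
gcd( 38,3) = 1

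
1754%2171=1754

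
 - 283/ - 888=283/888 = 0.32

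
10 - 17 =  - 7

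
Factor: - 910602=-2^1*3^4*7^1*11^1*73^1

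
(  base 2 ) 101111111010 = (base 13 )151B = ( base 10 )3066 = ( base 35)2HL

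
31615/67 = 471 + 58/67 =471.87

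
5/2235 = 1/447 = 0.00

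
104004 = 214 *486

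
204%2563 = 204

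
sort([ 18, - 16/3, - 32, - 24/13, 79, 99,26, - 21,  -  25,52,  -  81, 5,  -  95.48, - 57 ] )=[ - 95.48, - 81,-57,  -  32, - 25, - 21,-16/3,-24/13,5,18,26,52, 79 , 99] 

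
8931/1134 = 7 + 331/378 = 7.88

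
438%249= 189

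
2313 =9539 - 7226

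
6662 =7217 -555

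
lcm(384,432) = 3456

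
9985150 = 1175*8498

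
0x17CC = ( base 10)6092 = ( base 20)f4c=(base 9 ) 8318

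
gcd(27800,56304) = 8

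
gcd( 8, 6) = 2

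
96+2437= 2533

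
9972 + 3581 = 13553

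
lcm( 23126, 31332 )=971292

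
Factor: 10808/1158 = 2^2*3^( - 1 )*7^1 = 28/3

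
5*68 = 340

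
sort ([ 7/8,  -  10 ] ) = [ - 10,7/8]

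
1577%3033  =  1577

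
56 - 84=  - 28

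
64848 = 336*193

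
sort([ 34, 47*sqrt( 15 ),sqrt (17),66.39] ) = [sqrt(17),34, 66.39, 47*sqrt( 15)]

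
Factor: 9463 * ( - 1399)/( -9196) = 13238737/9196 = 2^( - 2) * 11^( - 2 ) *19^(-1 )*1399^1 * 9463^1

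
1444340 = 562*2570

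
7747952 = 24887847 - 17139895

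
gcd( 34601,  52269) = 7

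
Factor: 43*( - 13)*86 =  - 48074  =  -2^1*13^1*43^2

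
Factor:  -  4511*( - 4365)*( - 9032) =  - 177844731480=- 2^3*  3^2*5^1  *13^1*97^1  *347^1*1129^1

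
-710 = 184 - 894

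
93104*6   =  558624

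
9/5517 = 1/613 = 0.00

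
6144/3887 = 1 + 2257/3887 = 1.58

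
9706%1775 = 831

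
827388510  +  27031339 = 854419849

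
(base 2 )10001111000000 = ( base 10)9152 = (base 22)ik0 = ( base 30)A52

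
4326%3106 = 1220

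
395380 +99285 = 494665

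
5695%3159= 2536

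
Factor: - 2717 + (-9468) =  - 5^1 * 2437^1 = -  12185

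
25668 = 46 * 558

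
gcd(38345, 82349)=1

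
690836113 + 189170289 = 880006402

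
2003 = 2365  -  362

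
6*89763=538578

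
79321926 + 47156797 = 126478723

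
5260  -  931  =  4329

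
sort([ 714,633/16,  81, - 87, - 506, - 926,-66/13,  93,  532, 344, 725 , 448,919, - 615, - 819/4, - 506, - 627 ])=[ - 926, - 627, - 615, - 506, - 506, - 819/4, - 87, - 66/13,633/16, 81, 93,344, 448 , 532, 714,725,  919]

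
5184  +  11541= 16725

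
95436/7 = 95436/7 = 13633.71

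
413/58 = 7 + 7/58 = 7.12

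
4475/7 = 639 + 2/7 = 639.29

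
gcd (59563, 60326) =7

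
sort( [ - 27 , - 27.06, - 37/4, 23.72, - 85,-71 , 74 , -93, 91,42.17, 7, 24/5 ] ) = [ - 93 , - 85, - 71, - 27.06,  -  27, - 37/4, 24/5 , 7, 23.72,42.17,74,91]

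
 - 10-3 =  - 13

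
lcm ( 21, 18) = 126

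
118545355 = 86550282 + 31995073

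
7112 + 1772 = 8884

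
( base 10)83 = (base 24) 3b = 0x53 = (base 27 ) 32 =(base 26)35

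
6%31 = 6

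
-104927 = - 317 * 331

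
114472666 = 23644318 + 90828348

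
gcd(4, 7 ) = 1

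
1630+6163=7793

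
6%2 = 0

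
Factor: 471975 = 3^1*5^2 * 7^1*29^1 * 31^1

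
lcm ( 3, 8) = 24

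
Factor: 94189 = 131^1*719^1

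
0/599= 0 =0.00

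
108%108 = 0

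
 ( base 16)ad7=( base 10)2775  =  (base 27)3ll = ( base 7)11043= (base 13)1356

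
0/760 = 0 = 0.00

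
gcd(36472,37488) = 8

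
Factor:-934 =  - 2^1 * 467^1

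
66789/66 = 22263/22 = 1011.95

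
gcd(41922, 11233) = 1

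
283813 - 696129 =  - 412316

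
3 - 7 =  - 4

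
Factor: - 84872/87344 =-2^( - 1 )*53^( - 1)*103^1 = -  103/106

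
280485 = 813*345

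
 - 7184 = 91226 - 98410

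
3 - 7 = -4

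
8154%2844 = 2466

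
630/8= 315/4 = 78.75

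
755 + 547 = 1302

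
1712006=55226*31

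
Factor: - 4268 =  - 2^2*11^1*97^1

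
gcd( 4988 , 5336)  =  116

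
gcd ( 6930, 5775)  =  1155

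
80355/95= 845 + 16/19 =845.84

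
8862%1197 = 483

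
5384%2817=2567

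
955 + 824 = 1779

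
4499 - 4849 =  - 350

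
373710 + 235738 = 609448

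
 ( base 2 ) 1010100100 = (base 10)676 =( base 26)100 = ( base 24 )144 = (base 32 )L4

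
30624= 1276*24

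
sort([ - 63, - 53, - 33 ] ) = [ - 63, - 53, - 33] 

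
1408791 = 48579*29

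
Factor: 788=2^2 * 197^1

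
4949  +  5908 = 10857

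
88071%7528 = 5263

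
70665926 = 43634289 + 27031637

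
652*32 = 20864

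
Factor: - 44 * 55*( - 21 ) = 50820 =2^2*3^1 * 5^1*7^1*11^2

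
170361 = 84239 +86122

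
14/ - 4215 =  - 1  +  4201/4215 = - 0.00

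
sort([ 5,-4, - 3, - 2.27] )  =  [ - 4, - 3, -2.27,5]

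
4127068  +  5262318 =9389386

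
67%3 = 1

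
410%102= 2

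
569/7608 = 569/7608 = 0.07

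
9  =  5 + 4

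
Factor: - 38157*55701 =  - 3^4*7^1*23^1*79^1 * 2063^1=-2125383057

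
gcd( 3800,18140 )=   20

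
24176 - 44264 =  - 20088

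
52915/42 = 1259 + 37/42 = 1259.88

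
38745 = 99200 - 60455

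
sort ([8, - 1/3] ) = [ - 1/3, 8]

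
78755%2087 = 1536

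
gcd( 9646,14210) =14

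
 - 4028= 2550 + -6578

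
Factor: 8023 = 71^1 *113^1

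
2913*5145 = 14987385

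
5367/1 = 5367 = 5367.00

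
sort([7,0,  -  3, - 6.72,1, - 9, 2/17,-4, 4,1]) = [- 9,  -  6.72,-4, - 3,0, 2/17,1,1, 4,7 ] 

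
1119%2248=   1119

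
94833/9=10537 =10537.00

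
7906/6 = 1317 +2/3 = 1317.67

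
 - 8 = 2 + - 10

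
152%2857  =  152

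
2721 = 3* 907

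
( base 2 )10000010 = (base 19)6G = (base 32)42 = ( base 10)130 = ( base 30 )4A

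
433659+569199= 1002858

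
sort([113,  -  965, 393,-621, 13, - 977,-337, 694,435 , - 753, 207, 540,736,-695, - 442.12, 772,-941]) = [- 977, - 965,-941, - 753, - 695, - 621,-442.12,-337, 13, 113, 207  ,  393,435,540, 694 , 736, 772]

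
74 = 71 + 3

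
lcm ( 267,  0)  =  0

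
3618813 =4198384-579571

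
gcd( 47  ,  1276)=1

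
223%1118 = 223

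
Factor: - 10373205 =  - 3^1*5^1*41^1*101^1*167^1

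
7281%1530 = 1161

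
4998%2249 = 500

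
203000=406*500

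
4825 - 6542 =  - 1717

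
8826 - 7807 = 1019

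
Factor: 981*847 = 3^2*7^1*11^2 * 109^1 = 830907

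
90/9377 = 90/9377 = 0.01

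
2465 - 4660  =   - 2195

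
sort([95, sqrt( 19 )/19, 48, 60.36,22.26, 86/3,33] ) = [ sqrt(19 ) /19,22.26,  86/3,33, 48,60.36, 95]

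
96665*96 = 9279840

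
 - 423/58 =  - 423/58= - 7.29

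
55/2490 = 11/498  =  0.02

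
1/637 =1/637 = 0.00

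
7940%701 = 229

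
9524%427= 130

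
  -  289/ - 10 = 28 + 9/10 = 28.90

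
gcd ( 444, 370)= 74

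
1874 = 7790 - 5916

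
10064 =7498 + 2566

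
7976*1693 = 13503368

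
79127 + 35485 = 114612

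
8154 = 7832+322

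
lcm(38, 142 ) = 2698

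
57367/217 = 264+79/217 = 264.36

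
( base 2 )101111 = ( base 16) 2F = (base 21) 25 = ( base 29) 1I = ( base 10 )47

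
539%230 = 79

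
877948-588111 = 289837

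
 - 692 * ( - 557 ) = 385444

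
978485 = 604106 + 374379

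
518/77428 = 259/38714  =  0.01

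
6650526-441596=6208930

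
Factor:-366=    -2^1*3^1*61^1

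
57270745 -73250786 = -15980041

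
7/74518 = 7/74518 = 0.00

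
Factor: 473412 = 2^2 * 3^1  *  39451^1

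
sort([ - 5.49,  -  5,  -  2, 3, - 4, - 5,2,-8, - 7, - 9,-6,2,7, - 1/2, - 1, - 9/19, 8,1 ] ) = [ - 9,  -  8 , - 7, - 6, - 5.49, - 5, - 5, - 4, - 2, - 1, - 1/2,  -  9/19, 1, 2, 2, 3,7,8]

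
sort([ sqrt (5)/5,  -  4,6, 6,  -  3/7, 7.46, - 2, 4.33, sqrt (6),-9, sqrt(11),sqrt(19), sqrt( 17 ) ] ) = [ -9, - 4, - 2, - 3/7,  sqrt (5)/5 , sqrt (6 ),sqrt(11),sqrt( 17), 4.33, sqrt( 19), 6,6, 7.46 ] 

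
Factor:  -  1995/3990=-1/2 = - 2^( - 1)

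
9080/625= 14 + 66/125 = 14.53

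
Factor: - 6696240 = -2^4*3^1*5^1 * 27901^1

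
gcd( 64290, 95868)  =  6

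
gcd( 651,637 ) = 7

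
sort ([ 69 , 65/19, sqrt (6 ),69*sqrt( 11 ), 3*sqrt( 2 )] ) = [ sqrt( 6 ),65/19 , 3*sqrt(2),  69, 69*sqrt(11)]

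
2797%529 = 152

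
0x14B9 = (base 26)7m1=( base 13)2551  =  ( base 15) 188a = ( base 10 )5305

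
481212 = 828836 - 347624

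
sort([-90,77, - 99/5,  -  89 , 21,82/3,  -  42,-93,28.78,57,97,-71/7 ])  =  [ - 93,-90,  -  89,-42,-99/5, - 71/7, 21, 82/3,28.78,57,77,97 ]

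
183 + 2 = 185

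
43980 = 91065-47085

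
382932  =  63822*6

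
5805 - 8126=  - 2321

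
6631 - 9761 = -3130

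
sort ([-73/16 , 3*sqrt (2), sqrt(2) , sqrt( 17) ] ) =[- 73/16,sqrt( 2 ),sqrt( 17 ),3*sqrt( 2 )]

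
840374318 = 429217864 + 411156454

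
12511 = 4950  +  7561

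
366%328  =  38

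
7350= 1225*6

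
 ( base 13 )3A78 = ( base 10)8380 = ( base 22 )H6K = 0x20BC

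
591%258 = 75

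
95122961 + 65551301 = 160674262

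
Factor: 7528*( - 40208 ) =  - 302685824 = - 2^7*7^1*359^1*941^1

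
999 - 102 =897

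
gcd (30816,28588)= 4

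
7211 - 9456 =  - 2245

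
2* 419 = 838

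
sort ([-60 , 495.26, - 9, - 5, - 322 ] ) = [ - 322, - 60, - 9, - 5,495.26]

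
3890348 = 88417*44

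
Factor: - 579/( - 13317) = 1/23 = 23^( - 1) 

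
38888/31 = 1254 + 14/31 = 1254.45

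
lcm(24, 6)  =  24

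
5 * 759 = 3795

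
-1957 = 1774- 3731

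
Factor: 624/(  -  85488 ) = -1/137 = - 137^( - 1)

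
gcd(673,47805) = 1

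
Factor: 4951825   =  5^2 *198073^1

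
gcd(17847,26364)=3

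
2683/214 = 12  +  115/214 =12.54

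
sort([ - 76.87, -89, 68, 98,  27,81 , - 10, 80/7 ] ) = [  -  89, - 76.87,  -  10, 80/7 , 27,68 , 81,98]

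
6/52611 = 2/17537 = 0.00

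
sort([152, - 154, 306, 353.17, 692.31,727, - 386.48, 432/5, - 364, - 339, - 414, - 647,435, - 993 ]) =[ - 993, - 647, - 414, - 386.48,-364, - 339, - 154,432/5, 152, 306, 353.17, 435, 692.31, 727] 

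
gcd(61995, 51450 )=15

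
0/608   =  0  =  0.00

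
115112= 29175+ 85937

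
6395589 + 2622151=9017740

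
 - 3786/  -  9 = 420  +  2/3 = 420.67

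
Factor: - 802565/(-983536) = 2^( - 4)*5^1*151^1*1063^1*61471^( - 1) 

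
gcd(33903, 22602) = 11301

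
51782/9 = 51782/9 = 5753.56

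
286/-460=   -1 + 87/230 = - 0.62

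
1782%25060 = 1782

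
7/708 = 7/708 = 0.01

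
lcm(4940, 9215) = 479180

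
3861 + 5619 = 9480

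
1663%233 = 32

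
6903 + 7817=14720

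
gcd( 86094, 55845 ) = 9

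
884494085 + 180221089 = 1064715174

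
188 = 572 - 384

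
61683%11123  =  6068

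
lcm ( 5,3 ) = 15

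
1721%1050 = 671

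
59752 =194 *308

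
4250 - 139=4111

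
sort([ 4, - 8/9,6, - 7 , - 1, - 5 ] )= [ - 7, -5, - 1, - 8/9,  4,6]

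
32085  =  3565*9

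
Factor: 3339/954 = 2^ ( - 1)*7^1 = 7/2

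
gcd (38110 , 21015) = 5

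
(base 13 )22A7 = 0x1305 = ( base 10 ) 4869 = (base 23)94G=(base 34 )477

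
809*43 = 34787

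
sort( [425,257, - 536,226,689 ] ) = [ - 536, 226, 257,  425, 689]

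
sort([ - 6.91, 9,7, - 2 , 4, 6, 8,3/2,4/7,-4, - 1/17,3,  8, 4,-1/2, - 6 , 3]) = [ - 6.91, - 6, - 4,-2,-1/2,  -  1/17,4/7, 3/2,3,3, 4,4 , 6,7,8, 8,9]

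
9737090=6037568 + 3699522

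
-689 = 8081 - 8770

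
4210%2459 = 1751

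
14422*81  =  1168182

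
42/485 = 42/485 = 0.09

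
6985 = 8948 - 1963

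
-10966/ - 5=10966/5=2193.20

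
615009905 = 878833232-263823327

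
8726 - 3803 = 4923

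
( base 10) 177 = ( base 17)A7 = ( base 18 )9f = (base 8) 261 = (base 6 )453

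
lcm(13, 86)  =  1118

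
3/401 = 3/401  =  0.01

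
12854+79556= 92410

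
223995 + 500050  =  724045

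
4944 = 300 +4644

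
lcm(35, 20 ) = 140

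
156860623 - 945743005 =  - 788882382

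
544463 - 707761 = -163298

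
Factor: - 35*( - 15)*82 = 43050 = 2^1*  3^1*5^2*7^1*41^1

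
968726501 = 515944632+452781869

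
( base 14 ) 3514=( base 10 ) 9230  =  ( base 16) 240e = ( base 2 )10010000001110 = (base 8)22016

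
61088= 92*664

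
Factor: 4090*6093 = 24920370 = 2^1*3^2*5^1*409^1*677^1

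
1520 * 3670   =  5578400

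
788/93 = 8 + 44/93 = 8.47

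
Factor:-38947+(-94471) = - 133418 = - 2^1 * 19^1*3511^1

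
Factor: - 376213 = - 211^1*1783^1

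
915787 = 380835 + 534952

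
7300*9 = 65700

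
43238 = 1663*26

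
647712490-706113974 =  - 58401484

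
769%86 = 81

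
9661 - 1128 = 8533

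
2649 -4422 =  - 1773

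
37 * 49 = 1813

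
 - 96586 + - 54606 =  -151192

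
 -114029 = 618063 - 732092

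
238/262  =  119/131 = 0.91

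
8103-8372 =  - 269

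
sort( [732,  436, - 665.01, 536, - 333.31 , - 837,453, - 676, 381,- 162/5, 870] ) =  [ - 837,- 676, - 665.01, - 333.31, - 162/5 , 381, 436,453, 536 , 732, 870 ] 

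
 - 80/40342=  - 1+20131/20171=- 0.00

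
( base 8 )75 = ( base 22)2h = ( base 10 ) 61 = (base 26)29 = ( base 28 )25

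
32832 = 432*76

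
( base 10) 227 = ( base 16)E3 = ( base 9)272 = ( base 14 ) 123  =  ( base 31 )7A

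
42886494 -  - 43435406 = 86321900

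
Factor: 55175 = 5^2 * 2207^1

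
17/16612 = 17/16612 = 0.00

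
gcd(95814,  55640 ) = 2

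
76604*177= 13558908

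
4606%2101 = 404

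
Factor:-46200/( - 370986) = 100/803 = 2^2*5^2 * 11^ ( - 1 )*73^ ( -1) 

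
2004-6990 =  - 4986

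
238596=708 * 337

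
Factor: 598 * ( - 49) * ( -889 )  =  26049478 = 2^1*7^3 * 13^1*23^1*127^1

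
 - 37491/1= - 37491 =-37491.00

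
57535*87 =5005545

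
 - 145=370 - 515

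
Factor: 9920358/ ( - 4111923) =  - 2^1*3^1*7^1*19^( -1)*43^1*1831^1*72139^ ( - 1 )  =  - 3306786/1370641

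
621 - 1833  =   - 1212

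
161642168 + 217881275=379523443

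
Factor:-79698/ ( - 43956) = 2^( - 1)*3^ ( - 2 )*11^( - 1 )*359^1= 359/198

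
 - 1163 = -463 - 700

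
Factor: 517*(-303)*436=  - 2^2* 3^1*11^1*47^1*101^1 * 109^1 = - 68299836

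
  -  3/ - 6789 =1/2263 = 0.00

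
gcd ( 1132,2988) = 4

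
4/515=4/515 = 0.01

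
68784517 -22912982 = 45871535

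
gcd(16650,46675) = 25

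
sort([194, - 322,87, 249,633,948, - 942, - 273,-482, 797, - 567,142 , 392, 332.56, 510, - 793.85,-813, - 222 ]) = [ - 942, - 813, - 793.85, - 567, - 482, - 322,-273,  -  222,87, 142,194,249,332.56,392,510, 633,797,948 ]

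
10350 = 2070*5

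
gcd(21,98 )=7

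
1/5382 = 1/5382= 0.00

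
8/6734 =4/3367 = 0.00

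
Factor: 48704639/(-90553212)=  -  2^ ( - 2)*3^(-2)*23^1*2117593^1 * 2515367^ ( - 1)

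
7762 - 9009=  - 1247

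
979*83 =81257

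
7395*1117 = 8260215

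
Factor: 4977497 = 7^1*67^1 * 10613^1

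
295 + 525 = 820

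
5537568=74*74832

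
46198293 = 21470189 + 24728104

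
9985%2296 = 801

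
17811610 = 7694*2315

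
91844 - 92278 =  - 434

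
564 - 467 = 97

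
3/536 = 3/536 = 0.01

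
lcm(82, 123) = 246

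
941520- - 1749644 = 2691164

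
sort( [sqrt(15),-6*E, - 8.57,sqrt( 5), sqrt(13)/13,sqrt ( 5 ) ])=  [-6 * E, - 8.57,sqrt(13 )/13,sqrt( 5), sqrt( 5),sqrt( 15)]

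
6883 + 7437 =14320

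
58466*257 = 15025762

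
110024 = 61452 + 48572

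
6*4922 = 29532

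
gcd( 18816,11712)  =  192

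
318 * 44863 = 14266434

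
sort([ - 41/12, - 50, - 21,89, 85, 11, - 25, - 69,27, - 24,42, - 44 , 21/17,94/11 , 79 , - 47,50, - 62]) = [ - 69 , - 62  ,  -  50, - 47,-44, - 25, - 24,  -  21,-41/12, 21/17,94/11,11,27,42,50,79,85, 89]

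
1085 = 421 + 664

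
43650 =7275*6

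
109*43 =4687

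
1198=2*599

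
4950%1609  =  123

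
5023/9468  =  5023/9468= 0.53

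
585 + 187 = 772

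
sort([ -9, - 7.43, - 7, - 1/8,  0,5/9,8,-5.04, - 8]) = [ - 9,- 8 ,- 7.43, - 7, - 5.04, - 1/8 , 0,5/9,8] 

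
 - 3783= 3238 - 7021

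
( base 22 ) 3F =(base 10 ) 81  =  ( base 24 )39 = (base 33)2F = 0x51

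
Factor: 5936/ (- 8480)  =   - 7/10 = -2^( - 1)*5^(  -  1 )*7^1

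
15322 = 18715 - 3393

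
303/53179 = 303/53179=0.01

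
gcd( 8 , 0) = 8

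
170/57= 2 + 56/57 = 2.98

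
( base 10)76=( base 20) 3g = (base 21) 3D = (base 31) 2e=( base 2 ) 1001100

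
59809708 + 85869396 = 145679104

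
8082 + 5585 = 13667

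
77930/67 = 77930/67=1163.13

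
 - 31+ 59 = 28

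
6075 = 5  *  1215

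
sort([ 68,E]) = [ E,68]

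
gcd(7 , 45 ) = 1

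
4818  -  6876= - 2058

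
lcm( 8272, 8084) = 355696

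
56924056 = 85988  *662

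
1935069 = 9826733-7891664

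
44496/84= 529 + 5/7  =  529.71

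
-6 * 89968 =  - 539808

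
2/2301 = 2/2301 = 0.00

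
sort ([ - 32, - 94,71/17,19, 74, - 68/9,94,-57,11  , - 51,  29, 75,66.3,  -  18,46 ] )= [-94, - 57, - 51, - 32,-18, - 68/9, 71/17 , 11,19, 29, 46,66.3, 74, 75,94]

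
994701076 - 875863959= 118837117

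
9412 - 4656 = 4756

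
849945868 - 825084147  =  24861721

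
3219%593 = 254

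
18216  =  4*4554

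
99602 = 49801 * 2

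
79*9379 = 740941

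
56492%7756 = 2200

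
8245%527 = 340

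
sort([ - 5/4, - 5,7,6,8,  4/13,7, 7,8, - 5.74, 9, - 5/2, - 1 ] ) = [ - 5.74, - 5, - 5/2, - 5/4, - 1, 4/13,6,  7,7,7,8, 8,  9]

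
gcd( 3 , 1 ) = 1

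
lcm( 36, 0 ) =0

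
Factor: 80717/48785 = 5^ (- 1)*7^1*11^ ( - 1) * 13^1 = 91/55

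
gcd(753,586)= 1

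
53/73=53/73  =  0.73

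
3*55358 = 166074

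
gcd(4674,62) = 2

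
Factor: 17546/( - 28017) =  - 62/99   =  -  2^1*3^( - 2) *11^( - 1) * 31^1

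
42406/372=21203/186 =113.99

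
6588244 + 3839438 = 10427682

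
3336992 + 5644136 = 8981128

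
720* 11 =7920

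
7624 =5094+2530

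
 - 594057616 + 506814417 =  - 87243199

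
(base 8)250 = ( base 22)7E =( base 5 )1133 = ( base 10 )168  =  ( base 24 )70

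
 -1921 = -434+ - 1487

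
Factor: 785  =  5^1*157^1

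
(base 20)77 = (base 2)10010011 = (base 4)2103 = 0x93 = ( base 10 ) 147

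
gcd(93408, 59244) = 12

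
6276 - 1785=4491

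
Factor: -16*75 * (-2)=2^5*3^1 * 5^2 =2400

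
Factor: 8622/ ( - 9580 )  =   - 2^( - 1)*3^2*5^ (  -  1 ) = - 9/10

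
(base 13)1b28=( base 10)4090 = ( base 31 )47t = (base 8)7772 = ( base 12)244a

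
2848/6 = 474 + 2/3 = 474.67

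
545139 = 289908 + 255231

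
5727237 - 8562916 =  - 2835679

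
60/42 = 1 + 3/7 = 1.43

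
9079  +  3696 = 12775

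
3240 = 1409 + 1831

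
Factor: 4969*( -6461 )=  - 32104709 = - 7^1*13^1*71^1 * 4969^1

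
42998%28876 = 14122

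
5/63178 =5/63178=0.00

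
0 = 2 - 2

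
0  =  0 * 9913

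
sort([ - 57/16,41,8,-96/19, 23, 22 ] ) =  [ - 96/19, - 57/16, 8, 22, 23,41 ]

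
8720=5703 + 3017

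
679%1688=679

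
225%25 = 0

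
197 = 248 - 51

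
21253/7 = 21253/7  =  3036.14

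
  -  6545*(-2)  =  13090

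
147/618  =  49/206=0.24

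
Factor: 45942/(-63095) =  - 2^1*3^1*5^( - 1)*13^1*19^1*31^1*12619^(- 1)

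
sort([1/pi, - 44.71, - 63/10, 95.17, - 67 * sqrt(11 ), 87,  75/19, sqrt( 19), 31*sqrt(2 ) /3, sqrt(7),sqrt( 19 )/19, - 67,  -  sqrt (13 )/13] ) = [-67*sqrt( 11 ), - 67 ,  -  44.71,  -  63/10, - sqrt( 13)/13, sqrt( 19 ) /19, 1/pi,sqrt( 7 ),  75/19, sqrt( 19),31*sqrt( 2)/3,  87, 95.17 ] 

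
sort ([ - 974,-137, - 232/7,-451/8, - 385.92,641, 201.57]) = [ - 974,-385.92, - 137,-451/8,  -  232/7,201.57, 641]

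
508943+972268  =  1481211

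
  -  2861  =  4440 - 7301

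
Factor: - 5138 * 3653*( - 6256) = 117419577184 = 2^5*7^1*13^1*17^1*23^1 * 281^1 * 367^1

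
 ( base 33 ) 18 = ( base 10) 41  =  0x29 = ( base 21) 1k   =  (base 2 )101001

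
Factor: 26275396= 2^2*7^1*71^1*13217^1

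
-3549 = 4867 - 8416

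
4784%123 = 110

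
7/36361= 7/36361 = 0.00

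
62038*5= 310190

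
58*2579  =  149582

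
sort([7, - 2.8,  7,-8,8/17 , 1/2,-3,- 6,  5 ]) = [-8,-6,  -  3, - 2.8, 8/17, 1/2, 5,  7,7 ]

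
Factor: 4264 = 2^3*13^1  *  41^1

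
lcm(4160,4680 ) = 37440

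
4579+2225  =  6804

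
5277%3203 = 2074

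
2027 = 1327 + 700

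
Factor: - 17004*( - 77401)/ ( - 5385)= - 438708868/1795  =  - 2^2*5^( - 1 )*13^1*17^1 * 29^1*109^1*157^1 * 359^( - 1 )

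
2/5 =2/5 = 0.40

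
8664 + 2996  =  11660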